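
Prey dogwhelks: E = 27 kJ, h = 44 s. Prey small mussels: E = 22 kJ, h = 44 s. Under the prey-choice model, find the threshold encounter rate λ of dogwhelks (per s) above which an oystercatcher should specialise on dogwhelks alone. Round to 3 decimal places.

The zero-one rule: include small mussels iff E₂/h₂ > λE₁/(1+λh₁). Equality gives the switch point.
λE₁h₂ = E₂ + λE₂h₁ ⇒ λ = E₂/(E₁h₂ − E₂h₁) = 22/(1188 − 968) = 0.1 per s.

0.100 per s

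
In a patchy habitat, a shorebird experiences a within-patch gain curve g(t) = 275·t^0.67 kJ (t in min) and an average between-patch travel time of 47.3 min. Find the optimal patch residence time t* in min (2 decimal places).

By the marginal value theorem, leave when the instantaneous gain rate g'(t) equals the habitat-wide average g(t)/(T + t).
g'(t) = 0.67·275·t^-0.33. Setting 0.67·275·t^-0.33 = 275·t^0.67/(47.3+t) gives 0.67(47.3+t) = t, so 0.33·t = 0.67×47.3.
t* = 0.67×47.3/0.33 = 96.03 min.

96.03 min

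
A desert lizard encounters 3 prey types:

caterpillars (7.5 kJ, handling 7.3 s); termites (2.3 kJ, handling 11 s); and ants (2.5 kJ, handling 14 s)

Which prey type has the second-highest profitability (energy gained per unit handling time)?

In descending order of E/h:
caterpillars: 7.5/7.3 = 1.03 kJ/s
termites: 2.3/11 = 0.209 kJ/s
ants: 2.5/14 = 0.179 kJ/s

termites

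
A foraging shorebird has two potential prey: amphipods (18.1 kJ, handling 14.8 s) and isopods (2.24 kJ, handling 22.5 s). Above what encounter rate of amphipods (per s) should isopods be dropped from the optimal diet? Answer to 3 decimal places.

0.006 per s

The zero-one rule: include isopods iff E₂/h₂ > λE₁/(1+λh₁). Equality gives the switch point.
λE₁h₂ = E₂ + λE₂h₁ ⇒ λ = E₂/(E₁h₂ − E₂h₁) = 2.24/(407.3 − 33.15) = 0.005988 per s.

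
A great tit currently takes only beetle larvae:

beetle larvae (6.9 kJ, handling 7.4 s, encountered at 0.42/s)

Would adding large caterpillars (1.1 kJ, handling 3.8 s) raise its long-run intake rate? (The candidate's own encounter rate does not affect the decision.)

No

Intake rate on the current diet: R = (0.42×6.9) / (1 + 0.42×7.4) = 2.898/4.108 = 0.7055 kJ/s.
Profitability of large caterpillars: 1.1/3.8 = 0.2895 kJ/s.
Since 0.2895 < R, time spent handling large caterpillars is better spent searching.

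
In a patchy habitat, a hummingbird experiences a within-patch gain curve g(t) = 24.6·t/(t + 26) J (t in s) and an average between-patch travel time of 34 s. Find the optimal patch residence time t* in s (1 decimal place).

Optimal t* satisfies g'(t*) = g(t*)/(T + t*).
g'(t) = 24.6·26/(t + 26)². Setting 24.6·26/(t+26)² = 24.6t/[(t+26)(34+t)] gives 26(34+t) = t(t+26), so t² = 26×34 = 884.
t* = √884 = 29.73 s.

29.7 s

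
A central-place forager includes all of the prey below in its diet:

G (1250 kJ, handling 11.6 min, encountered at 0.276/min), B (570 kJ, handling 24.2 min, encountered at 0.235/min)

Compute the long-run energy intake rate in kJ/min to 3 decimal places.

Energy encountered per unit search time: 0.276×1250 + 0.235×570 = 479 kJ/min.
Handling time per unit search time: 0.276×11.6 + 0.235×24.2 = 8.889.
Rate = 479/(1 + 8.889) = 48.43 kJ/min.

48.435 kJ/min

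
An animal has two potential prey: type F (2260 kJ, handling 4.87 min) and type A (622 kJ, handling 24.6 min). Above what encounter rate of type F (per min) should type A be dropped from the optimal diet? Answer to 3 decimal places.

The zero-one rule: include type A iff E₂/h₂ > λE₁/(1+λh₁). Equality gives the switch point.
λE₁h₂ = E₂ + λE₂h₁ ⇒ λ = E₂/(E₁h₂ − E₂h₁) = 622/(5.56e+04 − 3029) = 0.01183 per min.

0.012 per min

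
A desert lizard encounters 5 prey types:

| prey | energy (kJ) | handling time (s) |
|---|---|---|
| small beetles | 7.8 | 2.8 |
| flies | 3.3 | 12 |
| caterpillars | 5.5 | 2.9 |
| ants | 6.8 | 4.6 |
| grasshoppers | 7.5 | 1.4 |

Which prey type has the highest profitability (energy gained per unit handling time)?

grasshoppers

In descending order of E/h:
grasshoppers: 7.5/1.4 = 5.36 kJ/s
small beetles: 7.8/2.8 = 2.79 kJ/s
caterpillars: 5.5/2.9 = 1.9 kJ/s
ants: 6.8/4.6 = 1.48 kJ/s
flies: 3.3/12 = 0.275 kJ/s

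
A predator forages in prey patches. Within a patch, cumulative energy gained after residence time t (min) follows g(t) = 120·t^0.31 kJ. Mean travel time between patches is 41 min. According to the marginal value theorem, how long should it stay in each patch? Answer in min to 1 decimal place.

18.4 min

By the marginal value theorem, leave when the instantaneous gain rate g'(t) equals the habitat-wide average g(t)/(T + t).
g'(t) = 0.31·120·t^-0.69. Setting 0.31·120·t^-0.69 = 120·t^0.31/(41+t) gives 0.31(41+t) = t, so 0.69·t = 0.31×41.
t* = 0.31×41/0.69 = 18.42 min.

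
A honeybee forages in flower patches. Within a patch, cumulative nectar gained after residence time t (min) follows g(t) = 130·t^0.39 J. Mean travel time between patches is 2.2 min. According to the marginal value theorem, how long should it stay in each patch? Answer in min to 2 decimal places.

1.41 min

By the marginal value theorem, leave when the instantaneous gain rate g'(t) equals the habitat-wide average g(t)/(T + t).
g'(t) = 0.39·130·t^-0.61. Setting 0.39·130·t^-0.61 = 130·t^0.39/(2.2+t) gives 0.39(2.2+t) = t, so 0.61·t = 0.39×2.2.
t* = 0.39×2.2/0.61 = 1.407 min.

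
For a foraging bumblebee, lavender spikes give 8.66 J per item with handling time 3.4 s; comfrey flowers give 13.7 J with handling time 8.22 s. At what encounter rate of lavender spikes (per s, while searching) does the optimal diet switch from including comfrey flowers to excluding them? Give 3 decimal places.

The zero-one rule: include comfrey flowers iff E₂/h₂ > λE₁/(1+λh₁). Equality gives the switch point.
λE₁h₂ = E₂ + λE₂h₁ ⇒ λ = E₂/(E₁h₂ − E₂h₁) = 13.7/(71.19 − 46.58) = 0.5568 per s.

0.557 per s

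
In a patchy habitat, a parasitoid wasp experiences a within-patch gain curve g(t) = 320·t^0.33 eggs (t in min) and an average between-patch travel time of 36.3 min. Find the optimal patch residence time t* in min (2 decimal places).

Optimal t* satisfies g'(t*) = g(t*)/(T + t*).
g'(t) = 0.33·320·t^-0.67. Setting 0.33·320·t^-0.67 = 320·t^0.33/(36.3+t) gives 0.33(36.3+t) = t, so 0.67·t = 0.33×36.3.
t* = 0.33×36.3/0.67 = 17.88 min.

17.88 min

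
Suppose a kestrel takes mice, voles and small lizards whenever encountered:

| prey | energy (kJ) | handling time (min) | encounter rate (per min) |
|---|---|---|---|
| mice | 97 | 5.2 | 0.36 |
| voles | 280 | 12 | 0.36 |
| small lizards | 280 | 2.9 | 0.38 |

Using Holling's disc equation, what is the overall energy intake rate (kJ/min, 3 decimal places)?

Energy encountered per unit search time: 0.36×97 + 0.36×280 + 0.38×280 = 242.1 kJ/min.
Handling time per unit search time: 0.36×5.2 + 0.36×12 + 0.38×2.9 = 7.294.
Rate = 242.1/(1 + 7.294) = 29.19 kJ/min.

29.192 kJ/min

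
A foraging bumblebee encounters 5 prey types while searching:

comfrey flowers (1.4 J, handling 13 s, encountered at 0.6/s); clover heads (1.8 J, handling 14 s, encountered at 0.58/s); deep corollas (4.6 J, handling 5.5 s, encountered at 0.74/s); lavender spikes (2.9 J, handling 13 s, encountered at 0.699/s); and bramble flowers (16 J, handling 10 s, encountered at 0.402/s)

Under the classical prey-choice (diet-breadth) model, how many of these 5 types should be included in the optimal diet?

1

Profitabilities (E/h, J/s): bramble flowers 1.6, deep corollas 0.836, lavender spikes 0.223, clover heads 0.129, comfrey flowers 0.108. Add prey in this order while the next type's profitability exceeds the intake rate on those already taken.
Rate on top 1: 1.281. deep corollas: 0.836 < 1.281 → exclude; stop.
Optimal diet: bramble flowers — 1 of 5 types.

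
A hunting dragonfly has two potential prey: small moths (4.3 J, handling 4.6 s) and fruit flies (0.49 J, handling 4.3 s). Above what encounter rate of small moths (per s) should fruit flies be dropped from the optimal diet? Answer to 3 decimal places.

The zero-one rule: include fruit flies iff E₂/h₂ > λE₁/(1+λh₁). Equality gives the switch point.
λE₁h₂ = E₂ + λE₂h₁ ⇒ λ = E₂/(E₁h₂ − E₂h₁) = 0.49/(18.49 − 2.254) = 0.03018 per s.

0.030 per s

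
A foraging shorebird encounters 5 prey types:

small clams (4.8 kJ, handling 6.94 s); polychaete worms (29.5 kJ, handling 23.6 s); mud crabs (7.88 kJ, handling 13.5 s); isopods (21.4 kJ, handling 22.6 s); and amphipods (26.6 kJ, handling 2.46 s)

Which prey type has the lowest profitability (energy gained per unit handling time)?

In descending order of E/h:
amphipods: 26.6/2.46 = 10.8 kJ/s
polychaete worms: 29.5/23.6 = 1.25 kJ/s
isopods: 21.4/22.6 = 0.947 kJ/s
small clams: 4.8/6.94 = 0.692 kJ/s
mud crabs: 7.88/13.5 = 0.584 kJ/s

mud crabs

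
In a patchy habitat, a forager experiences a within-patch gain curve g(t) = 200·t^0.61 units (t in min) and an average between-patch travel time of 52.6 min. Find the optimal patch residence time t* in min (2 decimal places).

Optimal t* satisfies g'(t*) = g(t*)/(T + t*).
g'(t) = 0.61·200·t^-0.39. Setting 0.61·200·t^-0.39 = 200·t^0.61/(52.6+t) gives 0.61(52.6+t) = t, so 0.39·t = 0.61×52.6.
t* = 0.61×52.6/0.39 = 82.27 min.

82.27 min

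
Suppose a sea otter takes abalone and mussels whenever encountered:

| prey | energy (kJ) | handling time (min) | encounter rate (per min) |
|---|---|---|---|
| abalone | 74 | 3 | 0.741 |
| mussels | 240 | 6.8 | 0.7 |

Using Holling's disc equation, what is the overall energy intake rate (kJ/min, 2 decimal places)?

Energy encountered per unit search time: 0.741×74 + 0.7×240 = 222.8 kJ/min.
Handling time per unit search time: 0.741×3 + 0.7×6.8 = 6.983.
Rate = 222.8/(1 + 6.983) = 27.91 kJ/min.

27.91 kJ/min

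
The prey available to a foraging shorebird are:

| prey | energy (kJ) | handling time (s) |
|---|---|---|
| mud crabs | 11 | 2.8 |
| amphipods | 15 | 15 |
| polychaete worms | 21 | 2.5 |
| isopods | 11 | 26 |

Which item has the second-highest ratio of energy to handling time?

In descending order of E/h:
polychaete worms: 21/2.5 = 8.4 kJ/s
mud crabs: 11/2.8 = 3.93 kJ/s
amphipods: 15/15 = 1 kJ/s
isopods: 11/26 = 0.423 kJ/s

mud crabs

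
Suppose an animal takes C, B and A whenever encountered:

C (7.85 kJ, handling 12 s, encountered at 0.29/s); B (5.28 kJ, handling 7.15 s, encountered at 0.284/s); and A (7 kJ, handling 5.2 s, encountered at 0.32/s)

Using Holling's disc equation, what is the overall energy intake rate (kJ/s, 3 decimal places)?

Energy encountered per unit search time: 0.29×7.85 + 0.284×5.28 + 0.32×7 = 6.016 kJ/s.
Handling time per unit search time: 0.29×12 + 0.284×7.15 + 0.32×5.2 = 7.175.
Rate = 6.016/(1 + 7.175) = 0.7359 kJ/s.

0.736 kJ/s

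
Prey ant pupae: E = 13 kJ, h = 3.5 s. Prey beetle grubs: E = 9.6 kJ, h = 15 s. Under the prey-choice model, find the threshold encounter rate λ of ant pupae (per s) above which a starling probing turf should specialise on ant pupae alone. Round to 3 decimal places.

0.059 per s

At the threshold, the rate on ant pupae alone equals the profitability of beetle grubs: λ·13/(1 + λ·3.5) = 9.6/15 = 0.64.
Rearranging, λ(13 − 0.64×3.5) = 0.64, so λ = 0.64/10.76 = 0.05948 per s.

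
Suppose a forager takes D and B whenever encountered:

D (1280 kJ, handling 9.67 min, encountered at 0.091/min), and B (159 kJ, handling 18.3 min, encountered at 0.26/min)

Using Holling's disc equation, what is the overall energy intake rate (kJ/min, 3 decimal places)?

23.775 kJ/min

Energy encountered per unit search time: 0.091×1280 + 0.26×159 = 157.8 kJ/min.
Handling time per unit search time: 0.091×9.67 + 0.26×18.3 = 5.638.
Rate = 157.8/(1 + 5.638) = 23.78 kJ/min.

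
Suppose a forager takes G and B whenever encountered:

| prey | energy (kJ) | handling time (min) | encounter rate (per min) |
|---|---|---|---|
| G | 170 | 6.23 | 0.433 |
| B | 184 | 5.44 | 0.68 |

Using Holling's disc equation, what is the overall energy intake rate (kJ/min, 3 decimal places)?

R = Σλ_iE_i / (1 + Σλ_ih_i)
Numerator: 0.433×170 + 0.68×184 = 198.7
Denominator: 1 + 0.433×6.23 + 0.68×5.44 = 7.397
R = 198.7/7.397 = 26.87 kJ/min

26.867 kJ/min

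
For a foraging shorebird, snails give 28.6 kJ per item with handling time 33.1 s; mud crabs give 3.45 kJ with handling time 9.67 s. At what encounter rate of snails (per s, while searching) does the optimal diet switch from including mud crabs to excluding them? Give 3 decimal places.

0.021 per s

At the threshold, the rate on snails alone equals the profitability of mud crabs: λ·28.6/(1 + λ·33.1) = 3.45/9.67 = 0.3568.
Rearranging, λ(28.6 − 0.3568×33.1) = 0.3568, so λ = 0.3568/16.79 = 0.02125 per s.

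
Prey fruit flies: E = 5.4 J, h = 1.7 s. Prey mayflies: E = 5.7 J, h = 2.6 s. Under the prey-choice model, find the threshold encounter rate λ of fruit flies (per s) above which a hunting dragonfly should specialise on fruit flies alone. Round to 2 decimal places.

1.31 per s

Drop mayflies once their profitability E₂/h₂ falls below the rate achievable on fruit flies alone: E₂/h₂ = λE₁/(1 + λh₁).
Solve for λ: λE₁h₂ = E₂(1 + λh₁) → λ(E₁h₂ − E₂h₁) = E₂ → λ = E₂/(E₁h₂ − E₂h₁).
λ = 5.7/(5.4×2.6 − 5.7×1.7) = 5.7/4.35 = 1.31 per s.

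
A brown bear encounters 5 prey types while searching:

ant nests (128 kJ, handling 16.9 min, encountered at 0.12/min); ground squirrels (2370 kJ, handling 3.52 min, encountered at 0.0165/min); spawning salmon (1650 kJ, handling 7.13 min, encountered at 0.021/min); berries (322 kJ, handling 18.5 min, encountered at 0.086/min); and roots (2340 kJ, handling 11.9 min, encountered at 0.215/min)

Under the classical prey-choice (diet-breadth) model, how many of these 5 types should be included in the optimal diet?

3

E/h in descending order: ground squirrels 673, spawning salmon 231, roots 197, berries 17.4, ant nests 7.57 kJ/min. The optimal diet is the largest prefix of this list for which every included type satisfies E_i/h_i > R on the types above it.
Rate on top 1: 36.96. spawning salmon: 231 > 36.96 → include.
Rate on top 2: 61.07. roots: 197 > 61.07 → include.
Rate on top 3: 153.2. berries: 17.4 < 153.2 → exclude; stop.
Optimal diet: ground squirrels, spawning salmon, roots — 3 of 5 types.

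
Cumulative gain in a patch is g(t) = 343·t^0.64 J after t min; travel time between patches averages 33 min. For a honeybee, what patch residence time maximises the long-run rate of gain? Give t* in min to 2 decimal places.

58.67 min

Optimal t* satisfies g'(t*) = g(t*)/(T + t*).
g'(t) = 0.64·343·t^-0.36. Setting 0.64·343·t^-0.36 = 343·t^0.64/(33+t) gives 0.64(33+t) = t, so 0.36·t = 0.64×33.
t* = 0.64×33/0.36 = 58.67 min.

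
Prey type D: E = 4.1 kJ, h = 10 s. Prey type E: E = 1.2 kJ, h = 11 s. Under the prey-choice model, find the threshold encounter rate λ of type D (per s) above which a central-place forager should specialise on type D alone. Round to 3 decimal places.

The zero-one rule: include type E iff E₂/h₂ > λE₁/(1+λh₁). Equality gives the switch point.
λE₁h₂ = E₂ + λE₂h₁ ⇒ λ = E₂/(E₁h₂ − E₂h₁) = 1.2/(45.1 − 12) = 0.03625 per s.

0.036 per s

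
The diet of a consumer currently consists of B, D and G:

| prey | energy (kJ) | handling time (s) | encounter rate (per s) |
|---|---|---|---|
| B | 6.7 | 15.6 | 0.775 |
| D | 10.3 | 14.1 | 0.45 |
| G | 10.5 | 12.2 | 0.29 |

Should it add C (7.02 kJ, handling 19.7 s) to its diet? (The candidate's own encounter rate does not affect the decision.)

Intake rate on the current diet: R = (0.775×6.7 + 0.45×10.3 + 0.29×10.5) / (1 + 0.775×15.6 + 0.45×14.1 + 0.29×12.2) = 12.87/22.97 = 0.5603 kJ/s.
Profitability of C: 7.02/19.7 = 0.3563 kJ/s.
0.3563 < 0.5603, so adding C would lower the average — exclude it.

No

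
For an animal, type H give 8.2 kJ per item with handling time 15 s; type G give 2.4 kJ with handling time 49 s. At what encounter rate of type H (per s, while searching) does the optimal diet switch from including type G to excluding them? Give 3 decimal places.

0.007 per s

The zero-one rule: include type G iff E₂/h₂ > λE₁/(1+λh₁). Equality gives the switch point.
λE₁h₂ = E₂ + λE₂h₁ ⇒ λ = E₂/(E₁h₂ − E₂h₁) = 2.4/(401.8 − 36) = 0.006561 per s.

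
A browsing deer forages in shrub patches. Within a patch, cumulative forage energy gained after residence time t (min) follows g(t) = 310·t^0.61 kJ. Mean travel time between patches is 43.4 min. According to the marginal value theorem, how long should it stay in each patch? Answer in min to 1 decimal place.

67.9 min

Maximise g(t)/(T+t): set derivative to zero → g'(t)(T+t) = g(t).
g'(t) = 0.61·310·t^-0.39. Setting 0.61·310·t^-0.39 = 310·t^0.61/(43.4+t) gives 0.61(43.4+t) = t, so 0.39·t = 0.61×43.4.
t* = 0.61×43.4/0.39 = 67.88 min.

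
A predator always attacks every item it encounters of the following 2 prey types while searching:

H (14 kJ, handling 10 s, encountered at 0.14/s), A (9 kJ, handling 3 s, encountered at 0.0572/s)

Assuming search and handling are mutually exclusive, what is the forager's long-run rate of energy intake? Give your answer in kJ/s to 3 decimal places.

0.962 kJ/s

R = (0.14×14 + 0.0572×9) / (1 + 0.14×10 + 0.0572×3) = 2.475/2.572 = 0.9624 kJ/s.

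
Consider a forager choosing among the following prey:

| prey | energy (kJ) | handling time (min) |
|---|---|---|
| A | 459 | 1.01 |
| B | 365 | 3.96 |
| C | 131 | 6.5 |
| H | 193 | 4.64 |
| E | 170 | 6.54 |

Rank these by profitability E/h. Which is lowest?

C

In descending order of E/h:
A: 459/1.01 = 454 kJ/min
B: 365/3.96 = 92.2 kJ/min
H: 193/4.64 = 41.6 kJ/min
E: 170/6.54 = 26 kJ/min
C: 131/6.5 = 20.2 kJ/min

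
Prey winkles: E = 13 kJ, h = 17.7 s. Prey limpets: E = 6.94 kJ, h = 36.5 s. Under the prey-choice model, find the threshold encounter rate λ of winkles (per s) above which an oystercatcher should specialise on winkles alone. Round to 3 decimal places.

The zero-one rule: include limpets iff E₂/h₂ > λE₁/(1+λh₁). Equality gives the switch point.
λE₁h₂ = E₂ + λE₂h₁ ⇒ λ = E₂/(E₁h₂ − E₂h₁) = 6.94/(474.5 − 122.8) = 0.01973 per s.

0.020 per s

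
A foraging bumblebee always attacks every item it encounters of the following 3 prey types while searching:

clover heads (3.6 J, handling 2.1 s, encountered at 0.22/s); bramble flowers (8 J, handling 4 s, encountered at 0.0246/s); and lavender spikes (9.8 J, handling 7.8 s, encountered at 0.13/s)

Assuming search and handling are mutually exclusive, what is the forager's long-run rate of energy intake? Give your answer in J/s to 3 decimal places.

Energy encountered per unit search time: 0.22×3.6 + 0.0246×8 + 0.13×9.8 = 2.263 J/s.
Handling time per unit search time: 0.22×2.1 + 0.0246×4 + 0.13×7.8 = 1.574.
Rate = 2.263/(1 + 1.574) = 0.879 J/s.

0.879 J/s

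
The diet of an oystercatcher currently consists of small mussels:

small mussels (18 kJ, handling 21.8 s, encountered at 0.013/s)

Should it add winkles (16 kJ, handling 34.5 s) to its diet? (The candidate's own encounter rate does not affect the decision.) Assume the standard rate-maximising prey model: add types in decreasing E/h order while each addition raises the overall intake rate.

On small mussels alone, R = ΣλE/(1+Σλh) = 0.234/1.283 = 0.1823 kJ/s.
winkles: E/h = 16/34.5 = 0.4638 kJ/s.
0.4638 > 0.1823, so adding winkles raises the average — include it.

Yes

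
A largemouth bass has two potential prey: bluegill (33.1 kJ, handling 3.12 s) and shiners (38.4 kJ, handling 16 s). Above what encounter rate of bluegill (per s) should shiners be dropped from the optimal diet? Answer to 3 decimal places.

At the threshold, the rate on bluegill alone equals the profitability of shiners: λ·33.1/(1 + λ·3.12) = 38.4/16 = 2.4.
Rearranging, λ(33.1 − 2.4×3.12) = 2.4, so λ = 2.4/25.61 = 0.09371 per s.

0.094 per s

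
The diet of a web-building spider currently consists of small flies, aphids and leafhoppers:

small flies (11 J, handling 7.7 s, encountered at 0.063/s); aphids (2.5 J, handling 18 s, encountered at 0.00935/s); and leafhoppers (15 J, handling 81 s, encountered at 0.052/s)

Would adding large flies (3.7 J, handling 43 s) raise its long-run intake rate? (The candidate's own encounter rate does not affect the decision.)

On small flies, aphids and leafhoppers alone, R = ΣλE/(1+Σλh) = 1.496/5.865 = 0.2551 J/s.
Profitability of large flies: 3.7/43 = 0.08605 J/s.
Since 0.08605 < R, time spent handling large flies is better spent searching.

No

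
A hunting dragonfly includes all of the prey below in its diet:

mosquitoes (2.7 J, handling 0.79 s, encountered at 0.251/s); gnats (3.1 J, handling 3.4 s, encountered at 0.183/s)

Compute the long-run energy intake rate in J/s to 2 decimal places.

0.68 J/s

Energy encountered per unit search time: 0.251×2.7 + 0.183×3.1 = 1.245 J/s.
Handling time per unit search time: 0.251×0.79 + 0.183×3.4 = 0.8205.
Rate = 1.245/(1 + 0.8205) = 0.6839 J/s.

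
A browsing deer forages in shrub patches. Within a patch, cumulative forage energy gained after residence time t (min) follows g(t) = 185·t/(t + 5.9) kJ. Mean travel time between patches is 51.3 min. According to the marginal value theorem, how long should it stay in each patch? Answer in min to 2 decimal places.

17.40 min

By the marginal value theorem, leave when the instantaneous gain rate g'(t) equals the habitat-wide average g(t)/(T + t).
g'(t) = 185·5.9/(t + 5.9)². Setting 185·5.9/(t+5.9)² = 185t/[(t+5.9)(51.3+t)] gives 5.9(51.3+t) = t(t+5.9), so t² = 5.9×51.3 = 302.7.
t* = √302.7 = 17.4 min.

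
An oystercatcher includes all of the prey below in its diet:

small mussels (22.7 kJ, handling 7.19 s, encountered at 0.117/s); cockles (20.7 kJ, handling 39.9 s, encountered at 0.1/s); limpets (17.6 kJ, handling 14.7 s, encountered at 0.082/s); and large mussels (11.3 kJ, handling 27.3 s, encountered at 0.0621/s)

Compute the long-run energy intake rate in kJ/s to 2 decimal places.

R = (0.117×22.7 + 0.1×20.7 + 0.082×17.6 + 0.0621×11.3) / (1 + 0.117×7.19 + 0.1×39.9 + 0.082×14.7 + 0.0621×27.3) = 6.871/8.732 = 0.7869 kJ/s.

0.79 kJ/s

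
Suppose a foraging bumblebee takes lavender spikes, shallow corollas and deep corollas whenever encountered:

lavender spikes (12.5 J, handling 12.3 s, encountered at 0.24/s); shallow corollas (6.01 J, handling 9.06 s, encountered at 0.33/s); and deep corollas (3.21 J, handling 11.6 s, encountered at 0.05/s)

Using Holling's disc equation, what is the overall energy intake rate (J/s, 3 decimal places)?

0.684 J/s

R = Σλ_iE_i / (1 + Σλ_ih_i)
Numerator: 0.24×12.5 + 0.33×6.01 + 0.05×3.21 = 5.144
Denominator: 1 + 0.24×12.3 + 0.33×9.06 + 0.05×11.6 = 7.522
R = 5.144/7.522 = 0.6839 J/s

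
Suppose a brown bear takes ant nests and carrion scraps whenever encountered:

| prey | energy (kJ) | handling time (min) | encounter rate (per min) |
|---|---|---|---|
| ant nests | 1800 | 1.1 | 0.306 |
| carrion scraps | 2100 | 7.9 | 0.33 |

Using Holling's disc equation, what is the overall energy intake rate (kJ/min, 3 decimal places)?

R = (0.306×1800 + 0.33×2100) / (1 + 0.306×1.1 + 0.33×7.9) = 1244/3.944 = 315.4 kJ/min.

315.397 kJ/min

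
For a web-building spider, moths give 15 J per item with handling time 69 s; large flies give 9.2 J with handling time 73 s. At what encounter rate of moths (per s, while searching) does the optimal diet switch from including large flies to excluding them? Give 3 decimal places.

0.020 per s

At the threshold, the rate on moths alone equals the profitability of large flies: λ·15/(1 + λ·69) = 9.2/73 = 0.126.
Rearranging, λ(15 − 0.126×69) = 0.126, so λ = 0.126/6.304 = 0.01999 per s.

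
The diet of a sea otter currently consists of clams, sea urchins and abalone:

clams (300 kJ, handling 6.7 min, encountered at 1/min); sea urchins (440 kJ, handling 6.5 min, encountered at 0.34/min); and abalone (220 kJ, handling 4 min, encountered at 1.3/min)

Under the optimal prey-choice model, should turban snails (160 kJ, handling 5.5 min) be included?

No

Current rate: (1×300 + 0.34×440 + 1.3×220)/(1 + 1×6.7 + 0.34×6.5 + 1.3×4) = 48.68 kJ/min.
turban snails: E/h = 160/5.5 = 29.09 kJ/min.
Since 29.09 < R, time spent handling turban snails is better spent searching.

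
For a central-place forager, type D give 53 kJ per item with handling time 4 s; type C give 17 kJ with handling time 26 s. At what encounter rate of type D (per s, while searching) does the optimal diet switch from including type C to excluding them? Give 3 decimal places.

The zero-one rule: include type C iff E₂/h₂ > λE₁/(1+λh₁). Equality gives the switch point.
λE₁h₂ = E₂ + λE₂h₁ ⇒ λ = E₂/(E₁h₂ − E₂h₁) = 17/(1378 − 68) = 0.01298 per s.

0.013 per s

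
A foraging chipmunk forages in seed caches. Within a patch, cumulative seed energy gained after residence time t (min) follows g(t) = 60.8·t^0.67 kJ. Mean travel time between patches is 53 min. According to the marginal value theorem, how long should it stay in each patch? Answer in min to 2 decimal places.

107.61 min

By the marginal value theorem, leave when the instantaneous gain rate g'(t) equals the habitat-wide average g(t)/(T + t).
g'(t) = 0.67·60.8·t^-0.33. Setting 0.67·60.8·t^-0.33 = 60.8·t^0.67/(53+t) gives 0.67(53+t) = t, so 0.33·t = 0.67×53.
t* = 0.67×53/0.33 = 107.6 min.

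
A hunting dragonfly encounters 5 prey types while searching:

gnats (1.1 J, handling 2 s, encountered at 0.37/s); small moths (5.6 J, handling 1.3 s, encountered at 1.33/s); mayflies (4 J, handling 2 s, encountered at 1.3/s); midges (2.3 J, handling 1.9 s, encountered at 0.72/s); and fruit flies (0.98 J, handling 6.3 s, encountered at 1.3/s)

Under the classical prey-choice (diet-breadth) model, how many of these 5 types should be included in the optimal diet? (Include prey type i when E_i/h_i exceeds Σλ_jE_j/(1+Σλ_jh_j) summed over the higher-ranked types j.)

1

E/h in descending order: small moths 4.31, mayflies 2, midges 1.21, gnats 0.55, fruit flies 0.156 J/s. The optimal diet is the largest prefix of this list for which every included type satisfies E_i/h_i > R on the types above it.
Rate on top 1: 2.729. mayflies: 2 < 2.729 → exclude; stop.
Optimal diet: small moths — 1 of 5 types.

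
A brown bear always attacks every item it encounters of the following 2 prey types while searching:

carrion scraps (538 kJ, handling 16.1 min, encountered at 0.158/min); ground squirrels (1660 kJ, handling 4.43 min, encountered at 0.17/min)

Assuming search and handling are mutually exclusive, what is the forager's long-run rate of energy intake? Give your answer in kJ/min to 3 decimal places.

R = (0.158×538 + 0.17×1660) / (1 + 0.158×16.1 + 0.17×4.43) = 367.2/4.297 = 85.46 kJ/min.

85.458 kJ/min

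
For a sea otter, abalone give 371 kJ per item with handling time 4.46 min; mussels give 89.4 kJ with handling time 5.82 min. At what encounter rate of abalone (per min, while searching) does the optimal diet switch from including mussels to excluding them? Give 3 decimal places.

0.051 per min

The zero-one rule: include mussels iff E₂/h₂ > λE₁/(1+λh₁). Equality gives the switch point.
λE₁h₂ = E₂ + λE₂h₁ ⇒ λ = E₂/(E₁h₂ − E₂h₁) = 89.4/(2159 − 398.7) = 0.05078 per min.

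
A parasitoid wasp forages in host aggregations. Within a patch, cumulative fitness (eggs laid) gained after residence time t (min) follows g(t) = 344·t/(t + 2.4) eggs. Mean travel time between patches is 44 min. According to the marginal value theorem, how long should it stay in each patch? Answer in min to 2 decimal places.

10.28 min

Maximise g(t)/(T+t): set derivative to zero → g'(t)(T+t) = g(t).
g'(t) = 344·2.4/(t + 2.4)². Setting 344·2.4/(t+2.4)² = 344t/[(t+2.4)(44+t)] gives 2.4(44+t) = t(t+2.4), so t² = 2.4×44 = 105.6.
t* = √105.6 = 10.28 min.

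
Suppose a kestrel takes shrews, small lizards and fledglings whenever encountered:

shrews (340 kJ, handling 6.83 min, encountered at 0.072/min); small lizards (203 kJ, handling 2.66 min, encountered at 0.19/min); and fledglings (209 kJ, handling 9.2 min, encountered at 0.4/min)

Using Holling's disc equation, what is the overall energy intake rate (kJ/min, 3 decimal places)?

Energy encountered per unit search time: 0.072×340 + 0.19×203 + 0.4×209 = 146.7 kJ/min.
Handling time per unit search time: 0.072×6.83 + 0.19×2.66 + 0.4×9.2 = 4.677.
Rate = 146.7/(1 + 4.677) = 25.83 kJ/min.

25.832 kJ/min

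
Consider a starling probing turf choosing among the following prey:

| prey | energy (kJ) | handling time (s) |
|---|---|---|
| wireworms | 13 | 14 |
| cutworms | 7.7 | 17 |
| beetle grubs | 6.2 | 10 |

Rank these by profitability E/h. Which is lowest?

Profitability E/h (kJ/s): wireworms = 13/14 = 0.929, cutworms = 7.7/17 = 0.453, beetle grubs = 6.2/10 = 0.62.
Ranked: wireworms > beetle grubs > cutworms.

cutworms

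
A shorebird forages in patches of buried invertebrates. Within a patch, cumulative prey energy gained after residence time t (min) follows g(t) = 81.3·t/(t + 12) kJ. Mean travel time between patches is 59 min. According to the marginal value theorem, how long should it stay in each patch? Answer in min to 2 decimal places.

26.61 min

Optimal t* satisfies g'(t*) = g(t*)/(T + t*).
g'(t) = 81.3·12/(t + 12)². Setting 81.3·12/(t+12)² = 81.3t/[(t+12)(59+t)] gives 12(59+t) = t(t+12), so t² = 12×59 = 708.
t* = √708 = 26.61 min.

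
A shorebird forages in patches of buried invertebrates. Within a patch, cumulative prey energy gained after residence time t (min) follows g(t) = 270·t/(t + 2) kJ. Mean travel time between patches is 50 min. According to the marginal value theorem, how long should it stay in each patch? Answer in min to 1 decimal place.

Optimal t* satisfies g'(t*) = g(t*)/(T + t*).
g'(t) = 270·2/(t + 2)². Setting 270·2/(t+2)² = 270t/[(t+2)(50+t)] gives 2(50+t) = t(t+2), so t² = 2×50 = 100.
t* = √100 = 10 min.

10.0 min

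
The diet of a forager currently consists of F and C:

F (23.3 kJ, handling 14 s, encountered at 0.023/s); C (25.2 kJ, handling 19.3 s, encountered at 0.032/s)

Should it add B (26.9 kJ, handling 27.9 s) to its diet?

Yes

Current rate: (0.023×23.3 + 0.032×25.2)/(1 + 0.023×14 + 0.032×19.3) = 0.692 kJ/s.
Profitability of B: 26.9/27.9 = 0.9642 kJ/s.
Since 0.9642 > R, including B increases the long-run rate.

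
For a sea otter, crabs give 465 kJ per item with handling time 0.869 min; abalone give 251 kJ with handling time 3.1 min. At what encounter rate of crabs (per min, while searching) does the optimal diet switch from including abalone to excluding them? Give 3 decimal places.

0.205 per min

At the threshold, the rate on crabs alone equals the profitability of abalone: λ·465/(1 + λ·0.869) = 251/3.1 = 80.97.
Rearranging, λ(465 − 80.97×0.869) = 80.97, so λ = 80.97/394.6 = 0.2052 per min.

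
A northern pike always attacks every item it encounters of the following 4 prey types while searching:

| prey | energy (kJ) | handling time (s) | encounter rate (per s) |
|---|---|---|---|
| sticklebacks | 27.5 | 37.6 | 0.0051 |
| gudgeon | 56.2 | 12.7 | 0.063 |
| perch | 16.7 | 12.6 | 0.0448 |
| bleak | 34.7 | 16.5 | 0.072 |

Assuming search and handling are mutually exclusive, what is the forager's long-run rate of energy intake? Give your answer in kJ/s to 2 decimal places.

R = Σλ_iE_i / (1 + Σλ_ih_i)
Numerator: 0.0051×27.5 + 0.063×56.2 + 0.0448×16.7 + 0.072×34.7 = 6.927
Denominator: 1 + 0.0051×37.6 + 0.063×12.7 + 0.0448×12.6 + 0.072×16.5 = 3.744
R = 6.927/3.744 = 1.85 kJ/s

1.85 kJ/s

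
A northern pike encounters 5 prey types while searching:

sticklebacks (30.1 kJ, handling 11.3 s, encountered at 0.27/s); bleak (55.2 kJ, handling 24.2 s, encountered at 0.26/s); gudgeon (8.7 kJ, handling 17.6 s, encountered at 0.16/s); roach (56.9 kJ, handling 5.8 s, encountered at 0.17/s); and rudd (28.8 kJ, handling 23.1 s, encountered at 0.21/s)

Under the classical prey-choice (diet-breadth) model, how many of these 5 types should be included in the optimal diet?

1

Rank by E/h (kJ/s): roach 9.81, sticklebacks 2.66, bleak 2.28, rudd 1.25, gudgeon 0.494. Include each in turn until the next type's E/h falls below the running intake rate.
Rate on top 1: 4.871. sticklebacks: 2.66 < 4.871 → exclude; stop.
Optimal diet: roach — 1 of 5 types.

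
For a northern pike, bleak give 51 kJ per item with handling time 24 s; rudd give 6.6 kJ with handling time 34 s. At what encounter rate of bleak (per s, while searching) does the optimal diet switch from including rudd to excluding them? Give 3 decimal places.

Drop rudd once their profitability E₂/h₂ falls below the rate achievable on bleak alone: E₂/h₂ = λE₁/(1 + λh₁).
Solve for λ: λE₁h₂ = E₂(1 + λh₁) → λ(E₁h₂ − E₂h₁) = E₂ → λ = E₂/(E₁h₂ − E₂h₁).
λ = 6.6/(51×34 − 6.6×24) = 6.6/1576 = 0.004189 per s.

0.004 per s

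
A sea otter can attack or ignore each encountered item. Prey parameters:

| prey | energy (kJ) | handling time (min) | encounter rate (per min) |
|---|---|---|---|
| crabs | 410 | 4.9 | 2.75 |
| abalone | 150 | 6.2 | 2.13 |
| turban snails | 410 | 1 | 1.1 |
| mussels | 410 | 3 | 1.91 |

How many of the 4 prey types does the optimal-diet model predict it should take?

1

Profitabilities (E/h, kJ/min): turban snails 410, mussels 137, crabs 83.7, abalone 24.2. Add prey in this order while the next type's profitability exceeds the intake rate on those already taken.
Rate on top 1: 214.8. mussels: 137 < 214.8 → exclude; stop.
Optimal diet: turban snails — 1 of 4 types.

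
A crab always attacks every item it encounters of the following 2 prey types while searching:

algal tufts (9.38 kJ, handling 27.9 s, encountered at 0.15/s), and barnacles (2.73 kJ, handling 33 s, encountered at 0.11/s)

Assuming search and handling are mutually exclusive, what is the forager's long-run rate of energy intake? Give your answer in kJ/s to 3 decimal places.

0.194 kJ/s

Energy encountered per unit search time: 0.15×9.38 + 0.11×2.73 = 1.707 kJ/s.
Handling time per unit search time: 0.15×27.9 + 0.11×33 = 7.815.
Rate = 1.707/(1 + 7.815) = 0.1937 kJ/s.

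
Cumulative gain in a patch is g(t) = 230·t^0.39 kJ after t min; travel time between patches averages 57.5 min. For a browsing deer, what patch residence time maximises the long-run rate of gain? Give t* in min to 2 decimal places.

36.76 min

Maximise g(t)/(T+t): set derivative to zero → g'(t)(T+t) = g(t).
g'(t) = 0.39·230·t^-0.61. Setting 0.39·230·t^-0.61 = 230·t^0.39/(57.5+t) gives 0.39(57.5+t) = t, so 0.61·t = 0.39×57.5.
t* = 0.39×57.5/0.61 = 36.76 min.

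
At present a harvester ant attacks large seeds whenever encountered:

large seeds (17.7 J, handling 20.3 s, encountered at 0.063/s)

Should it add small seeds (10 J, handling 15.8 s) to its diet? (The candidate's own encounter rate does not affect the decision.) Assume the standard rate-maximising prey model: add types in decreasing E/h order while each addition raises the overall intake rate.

Yes

On large seeds alone, R = ΣλE/(1+Σλh) = 1.115/2.279 = 0.4893 J/s.
Profitability of small seeds: 10/15.8 = 0.6329 J/s.
0.6329 > 0.4893, so adding small seeds raises the average — include it.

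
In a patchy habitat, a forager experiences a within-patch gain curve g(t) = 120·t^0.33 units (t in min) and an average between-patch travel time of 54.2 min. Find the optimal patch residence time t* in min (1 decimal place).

26.7 min

Maximise g(t)/(T+t): set derivative to zero → g'(t)(T+t) = g(t).
g'(t) = 0.33·120·t^-0.67. Setting 0.33·120·t^-0.67 = 120·t^0.33/(54.2+t) gives 0.33(54.2+t) = t, so 0.67·t = 0.33×54.2.
t* = 0.33×54.2/0.67 = 26.7 min.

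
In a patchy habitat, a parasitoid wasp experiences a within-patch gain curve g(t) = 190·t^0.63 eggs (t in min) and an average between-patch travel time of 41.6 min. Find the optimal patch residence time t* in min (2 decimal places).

By the marginal value theorem, leave when the instantaneous gain rate g'(t) equals the habitat-wide average g(t)/(T + t).
g'(t) = 0.63·190·t^-0.37. Setting 0.63·190·t^-0.37 = 190·t^0.63/(41.6+t) gives 0.63(41.6+t) = t, so 0.37·t = 0.63×41.6.
t* = 0.63×41.6/0.37 = 70.83 min.

70.83 min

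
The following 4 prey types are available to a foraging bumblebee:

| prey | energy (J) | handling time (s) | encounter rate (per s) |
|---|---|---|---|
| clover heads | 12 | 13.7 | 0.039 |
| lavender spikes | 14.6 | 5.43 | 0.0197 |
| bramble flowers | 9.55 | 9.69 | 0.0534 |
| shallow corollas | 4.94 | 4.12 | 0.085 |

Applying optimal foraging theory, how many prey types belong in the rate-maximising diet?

4

Profitabilities (E/h, J/s): lavender spikes 2.69, shallow corollas 1.2, bramble flowers 0.986, clover heads 0.876. Add prey in this order while the next type's profitability exceeds the intake rate on those already taken.
Rate on top 1: 0.2598. shallow corollas: 1.2 > 0.2598 → include.
Rate on top 2: 0.4855. bramble flowers: 0.986 > 0.4855 → include.
Rate on top 3: 0.6166. clover heads: 0.876 > 0.6166 → include.
Optimal diet: lavender spikes, shallow corollas, bramble flowers, clover heads — 4 of 4 types.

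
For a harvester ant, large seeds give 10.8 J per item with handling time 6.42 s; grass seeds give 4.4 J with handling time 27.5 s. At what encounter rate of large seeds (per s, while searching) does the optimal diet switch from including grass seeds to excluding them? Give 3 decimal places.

The zero-one rule: include grass seeds iff E₂/h₂ > λE₁/(1+λh₁). Equality gives the switch point.
λE₁h₂ = E₂ + λE₂h₁ ⇒ λ = E₂/(E₁h₂ − E₂h₁) = 4.4/(297 − 28.25) = 0.01637 per s.

0.016 per s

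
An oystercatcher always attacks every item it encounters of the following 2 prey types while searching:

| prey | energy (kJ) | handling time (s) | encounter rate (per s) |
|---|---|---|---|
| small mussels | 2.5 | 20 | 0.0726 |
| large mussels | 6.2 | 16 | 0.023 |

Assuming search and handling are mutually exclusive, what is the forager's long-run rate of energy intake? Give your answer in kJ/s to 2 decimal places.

0.11 kJ/s

R = (0.0726×2.5 + 0.023×6.2) / (1 + 0.0726×20 + 0.023×16) = 0.3241/2.82 = 0.1149 kJ/s.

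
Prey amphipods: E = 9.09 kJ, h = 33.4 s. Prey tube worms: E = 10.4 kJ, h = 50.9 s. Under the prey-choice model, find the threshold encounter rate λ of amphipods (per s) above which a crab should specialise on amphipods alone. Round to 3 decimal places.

0.090 per s

At the threshold, the rate on amphipods alone equals the profitability of tube worms: λ·9.09/(1 + λ·33.4) = 10.4/50.9 = 0.2043.
Rearranging, λ(9.09 − 0.2043×33.4) = 0.2043, so λ = 0.2043/2.266 = 0.09018 per s.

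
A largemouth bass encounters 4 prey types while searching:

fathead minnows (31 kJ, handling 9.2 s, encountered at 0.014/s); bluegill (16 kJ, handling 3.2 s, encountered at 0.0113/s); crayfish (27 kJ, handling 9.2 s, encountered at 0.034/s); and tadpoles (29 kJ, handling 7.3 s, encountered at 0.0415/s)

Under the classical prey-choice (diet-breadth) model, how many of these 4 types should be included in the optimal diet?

4

Rank by E/h (kJ/s): bluegill 5, tadpoles 3.97, fathead minnows 3.37, crayfish 2.93. Include each in turn until the next type's E/h falls below the running intake rate.
Rate on top 1: 0.1745. tadpoles: 3.97 > 0.1745 → include.
Rate on top 2: 1.034. fathead minnows: 3.37 > 1.034 → include.
Rate on top 3: 1.239. crayfish: 2.93 > 1.239 → include.
Optimal diet: bluegill, tadpoles, fathead minnows, crayfish — 4 of 4 types.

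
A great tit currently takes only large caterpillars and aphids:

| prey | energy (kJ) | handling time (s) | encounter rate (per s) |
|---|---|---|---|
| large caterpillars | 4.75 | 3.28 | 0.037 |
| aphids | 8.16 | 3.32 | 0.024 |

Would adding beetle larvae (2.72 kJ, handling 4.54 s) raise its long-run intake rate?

Yes

Current rate: (0.037×4.75 + 0.024×8.16)/(1 + 0.037×3.28 + 0.024×3.32) = 0.3094 kJ/s.
Profitability of beetle larvae: 2.72/4.54 = 0.5991 kJ/s.
0.5991 > 0.3094, so adding beetle larvae raises the average — include it.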